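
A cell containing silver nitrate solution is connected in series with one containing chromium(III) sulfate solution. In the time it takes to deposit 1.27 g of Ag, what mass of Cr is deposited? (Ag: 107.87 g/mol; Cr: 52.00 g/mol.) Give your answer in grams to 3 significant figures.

n(Ag) = 1.27 / 107.87 = 0.01177 mol
Ag⁺ + e⁻ → Ag, so n(e⁻) = 0.01177 mol
Since the cells are in series, n(e⁻) in the Cr cell is also 0.01177 mol.
Cr³⁺ + 3e⁻ → Cr, so n(Cr) = 0.01177 / 3 = 0.003923 mol
m(Cr) = 0.003923 × 52.00 = 0.204 g

0.204 g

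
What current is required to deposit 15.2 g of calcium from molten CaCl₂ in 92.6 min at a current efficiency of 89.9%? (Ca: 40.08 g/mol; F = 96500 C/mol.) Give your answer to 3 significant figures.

14.7 A

n(Ca) = 15.2 / 40.08 = 0.3792 mol
Ca²⁺ + 2e⁻ → Ca, so n(e⁻) = 2 × 0.3792 = 0.7584 mol
Q = 0.7584 × 96500 / 0.899 = 81410 C
I = Q / t = 81410 / 5556 s = 14.7 A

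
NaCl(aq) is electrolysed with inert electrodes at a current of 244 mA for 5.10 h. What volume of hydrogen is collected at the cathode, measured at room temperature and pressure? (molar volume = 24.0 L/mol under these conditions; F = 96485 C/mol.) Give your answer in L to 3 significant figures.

Charge passed = 0.244 × 18360 = 4480 C
n(e⁻) = Q/F = 4480/96485 = 0.04643 mol
2H⁺ + 2e⁻ → H₂, so n(H₂) = 0.04643 / 2 = 0.02322 mol
V = 0.02322 × 24.0 = 0.5573 L

0.557 L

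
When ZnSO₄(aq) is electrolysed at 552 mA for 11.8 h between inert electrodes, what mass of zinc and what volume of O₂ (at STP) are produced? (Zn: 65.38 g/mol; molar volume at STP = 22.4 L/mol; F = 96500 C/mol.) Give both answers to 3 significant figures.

7.94 g Zn; 1.36 L O₂

Q = 0.552 × 42480 = 23450 C; n(e⁻) = 23450 / 96500 = 0.2430 mol
Cathode: Zn²⁺ + 2e⁻ → Zn → n(Zn) = 0.2430/2 = 0.1215 mol → 7.94 g
Anode: 2H₂O → O₂ + 4H⁺ + 4e⁻ → n(O₂) = 0.2430/4 = 0.06075 mol → 1.36 L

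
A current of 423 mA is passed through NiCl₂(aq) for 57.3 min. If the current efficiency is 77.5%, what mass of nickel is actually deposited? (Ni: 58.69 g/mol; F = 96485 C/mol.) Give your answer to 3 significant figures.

Q = 0.423 × 3438 = 1454 C
n(e⁻) = 1454 / 96485 = 0.01507 mol
Ni²⁺ + 2e⁻ → Ni, so theoretical m(Ni) = 0.007535 × 58.69 = 0.4422 g
Actual mass = 77.5% × 0.4422 = 0.343 g

0.343 g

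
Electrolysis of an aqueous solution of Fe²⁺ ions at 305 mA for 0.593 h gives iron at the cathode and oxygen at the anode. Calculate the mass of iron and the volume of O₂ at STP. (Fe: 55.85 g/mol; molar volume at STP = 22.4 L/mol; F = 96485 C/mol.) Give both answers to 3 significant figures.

Q = 0.305 × 2134.8 = 651.1 C; n(e⁻) = 651.1 / 96485 = 0.006748 mol
Cathode: Fe²⁺ + 2e⁻ → Fe → n(Fe) = 0.006748/2 = 0.003374 mol → 0.188 g
Anode: 2H₂O → O₂ + 4H⁺ + 4e⁻ → n(O₂) = 0.006748/4 = 0.001687 mol → 0.0378 L

0.188 g Fe; 0.0378 L O₂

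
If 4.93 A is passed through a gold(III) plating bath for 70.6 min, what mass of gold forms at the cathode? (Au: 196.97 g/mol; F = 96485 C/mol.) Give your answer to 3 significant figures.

Q = 4.93 A × 4236 s = 20880 C
n(e⁻) = 20880 / 96485 = 0.2164 mol
Au³⁺ + 3e⁻ → Au, so n(Au) = 0.2164 / 3 = 0.07213 mol
m = 0.07213 × 196.97 = 14.2 g

14.2 g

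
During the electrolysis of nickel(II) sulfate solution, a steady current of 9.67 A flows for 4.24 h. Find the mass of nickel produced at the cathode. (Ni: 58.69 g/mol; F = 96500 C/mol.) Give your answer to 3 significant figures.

Q = 9.67 A × 15264 s = 1.476×10^5 C
n(e⁻) = Q/F = 1.476×10^5/96500 = 1.530 mol
Ni²⁺ + 2e⁻ → Ni, so n(Ni) = 1.530 / 2 = 0.7650 mol
m = 0.7650 × 58.69 = 44.9 g

44.9 g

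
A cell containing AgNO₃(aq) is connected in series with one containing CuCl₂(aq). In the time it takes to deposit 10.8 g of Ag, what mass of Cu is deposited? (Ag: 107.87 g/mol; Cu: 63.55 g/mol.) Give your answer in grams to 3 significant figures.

n(Ag) = 10.8 / 107.87 = 0.1001 mol
Ag⁺ + e⁻ → Ag, so n(e⁻) = 0.1001 mol
Same current for the same time ⇒ same n(e⁻) = 0.1001 mol in both cells.
Cu²⁺ + 2e⁻ → Cu, so n(Cu) = 0.1001 / 2 = 0.05005 mol
m(Cu) = 0.05005 × 63.55 = 3.18 g

3.18 g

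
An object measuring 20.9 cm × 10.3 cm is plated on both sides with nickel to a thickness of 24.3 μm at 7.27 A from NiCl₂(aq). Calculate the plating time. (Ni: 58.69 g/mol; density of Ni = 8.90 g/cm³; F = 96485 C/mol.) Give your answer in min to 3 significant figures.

Plated area = 2 × 20.9 × 10.3 = 430.5 cm²
Volume = 430.5 × 24.3×10⁻⁴ cm = 1.046 cm³
m(Ni) = 1.046 × 8.90 = 9.309 g
n(Ni) = 9.309 / 58.69 = 0.1586 mol; n(e⁻) = 2 × 0.1586 = 0.3172 mol
Q = 0.3172 × 96485 = 30610 C
t = 30610 / 7.27 = 4210 s = 70.2 min

70.2 min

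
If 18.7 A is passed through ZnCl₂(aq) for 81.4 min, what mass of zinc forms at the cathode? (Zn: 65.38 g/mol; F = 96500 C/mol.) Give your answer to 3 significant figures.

30.9 g

Q = It = 18.7 × 4884 = 91330 C
n(e⁻) = Q/F = 91330/96500 = 0.9464 mol
Zn²⁺ + 2e⁻ → Zn, so n(Zn) = 0.9464 / 2 = 0.4732 mol
m = 0.4732 × 65.38 = 30.9 g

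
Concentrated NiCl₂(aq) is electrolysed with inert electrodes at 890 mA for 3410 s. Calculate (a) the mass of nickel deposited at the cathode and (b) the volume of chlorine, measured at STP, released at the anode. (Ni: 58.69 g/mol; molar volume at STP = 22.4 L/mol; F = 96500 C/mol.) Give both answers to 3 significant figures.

Q = 0.890 × 3410 = 3035 C; n(e⁻) = 3035 / 96500 = 0.03145 mol
Cathode: Ni²⁺ + 2e⁻ → Ni → n(Ni) = 0.03145/2 = 0.01573 mol → 0.923 g
Anode: 2Cl⁻ → Cl₂ + 2e⁻ → n(Cl₂) = 0.03145/2 = 0.01573 mol → 0.352 L

0.923 g Ni; 0.352 L Cl₂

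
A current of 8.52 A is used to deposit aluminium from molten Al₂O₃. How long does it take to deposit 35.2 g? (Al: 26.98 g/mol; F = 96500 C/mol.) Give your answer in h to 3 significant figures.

12.3 h

n(Al) = 35.2 / 26.98 = 1.305 mol
Al³⁺ + 3e⁻ → Al, so n(e⁻) = 3 × 1.305 = 3.915 mol
Q = 3.915 × 96500 = 3.778×10^5 C
t = Q / I = 3.778×10^5 / 8.52 = 44340 s = 12.3 h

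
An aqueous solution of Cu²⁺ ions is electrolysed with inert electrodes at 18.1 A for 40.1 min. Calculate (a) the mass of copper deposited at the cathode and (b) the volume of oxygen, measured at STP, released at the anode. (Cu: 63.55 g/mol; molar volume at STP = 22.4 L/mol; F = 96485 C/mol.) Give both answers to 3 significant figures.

14.3 g Cu; 2.53 L O₂

Q = 18.1 × 2406 = 43550 C; n(e⁻) = 43550 / 96485 = 0.4514 mol
Cathode: Cu²⁺ + 2e⁻ → Cu → n(Cu) = 0.4514/2 = 0.2257 mol → 14.3 g
Anode: 2H₂O → O₂ + 4H⁺ + 4e⁻ → n(O₂) = 0.4514/4 = 0.1129 mol → 2.53 L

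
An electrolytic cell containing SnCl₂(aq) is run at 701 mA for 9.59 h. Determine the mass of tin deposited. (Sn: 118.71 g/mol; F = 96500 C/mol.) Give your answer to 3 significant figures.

14.9 g

Charge passed = 0.701 × 34524 = 24200 C
n(e⁻) = 24200 / 96500 = 0.2508 mol
Sn²⁺ + 2e⁻ → Sn, so n(Sn) = 0.2508 / 2 = 0.1254 mol
m = 0.1254 × 118.71 = 14.9 g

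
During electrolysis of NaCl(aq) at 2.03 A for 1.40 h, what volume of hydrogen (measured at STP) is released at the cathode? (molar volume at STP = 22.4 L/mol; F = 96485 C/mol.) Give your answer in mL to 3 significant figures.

Q = 2.03 A × 5040 s = 10230 C
n(e⁻) = 10230 / 96485 = 0.1060 mol
2H⁺ + 2e⁻ → H₂, so n(H₂) = 0.1060 / 2 = 0.05300 mol
V = 0.05300 × 22.4 = 1.187 L
= 1190 mL

1190 mL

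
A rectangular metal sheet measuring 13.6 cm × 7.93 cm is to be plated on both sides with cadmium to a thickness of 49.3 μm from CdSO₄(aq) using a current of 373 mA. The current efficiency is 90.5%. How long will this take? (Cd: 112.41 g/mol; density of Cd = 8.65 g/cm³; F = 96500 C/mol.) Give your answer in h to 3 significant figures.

Plated area = 2 × 13.6 × 7.93 = 215.7 cm²
Volume = 215.7 × 49.3×10⁻⁴ cm = 1.063 cm³
m(Cd) = 1.063 × 8.65 = 9.195 g
n(Cd) = 9.195 / 112.41 = 0.08180 mol; n(e⁻) = 2 × 0.08180 = 0.1636 mol
Q = 0.1636 × 96500 / 0.905 = 17440 C
t = 17440 / 0.373 = 46760 s = 13.0 h

13.0 h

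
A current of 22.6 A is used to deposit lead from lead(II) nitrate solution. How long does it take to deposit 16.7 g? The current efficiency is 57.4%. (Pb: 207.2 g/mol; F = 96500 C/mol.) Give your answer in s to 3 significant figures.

n(Pb) = 16.7 / 207.2 = 0.08060 mol
Pb²⁺ + 2e⁻ → Pb, so n(e⁻) = 2 × 0.08060 = 0.1612 mol
Q = 0.1612 × 96500 / 0.574 = 27100 C
t = Q / I = 27100 / 22.6 = 1199 s

1200 s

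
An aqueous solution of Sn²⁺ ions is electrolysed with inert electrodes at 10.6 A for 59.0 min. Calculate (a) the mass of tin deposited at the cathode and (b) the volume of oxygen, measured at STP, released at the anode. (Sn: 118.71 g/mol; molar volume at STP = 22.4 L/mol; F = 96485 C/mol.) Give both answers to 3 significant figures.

Q = 10.6 × 3540 = 37520 C; n(e⁻) = 37520 / 96485 = 0.3889 mol
Cathode: Sn²⁺ + 2e⁻ → Sn → n(Sn) = 0.3889/2 = 0.1945 mol → 23.1 g
Anode: 2H₂O → O₂ + 4H⁺ + 4e⁻ → n(O₂) = 0.3889/4 = 0.09723 mol → 2.18 L

23.1 g Sn; 2.18 L O₂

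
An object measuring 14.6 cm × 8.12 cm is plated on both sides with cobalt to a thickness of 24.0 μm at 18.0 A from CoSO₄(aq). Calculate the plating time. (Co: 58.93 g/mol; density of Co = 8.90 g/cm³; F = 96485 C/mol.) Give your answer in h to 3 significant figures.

0.256 h

Plated area = 2 × 14.6 × 8.12 = 237.1 cm²
Volume = 237.1 × 24.0×10⁻⁴ cm = 0.5690 cm³
m(Co) = 0.5690 × 8.90 = 5.064 g
n(Co) = 5.064 / 58.93 = 0.08593 mol; n(e⁻) = 2 × 0.08593 = 0.1719 mol
Q = 0.1719 × 96485 = 16590 C
t = 16590 / 18.0 = 921.7 s = 0.256 h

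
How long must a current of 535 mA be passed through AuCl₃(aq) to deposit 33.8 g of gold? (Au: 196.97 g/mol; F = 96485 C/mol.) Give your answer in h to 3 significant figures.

n(Au) = 33.8 / 196.97 = 0.1716 mol
Au³⁺ + 3e⁻ → Au, so n(e⁻) = 3 × 0.1716 = 0.5148 mol
Q = 0.5148 × 96485 = 49670 C
t = Q / I = 49670 / 0.535 = 92840 s = 25.8 h

25.8 h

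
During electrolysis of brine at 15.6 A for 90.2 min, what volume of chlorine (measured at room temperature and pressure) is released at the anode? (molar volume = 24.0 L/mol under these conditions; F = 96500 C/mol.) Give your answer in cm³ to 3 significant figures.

10500 cm³

Q = It = 15.6 × 5412 = 84430 C
Moles of electrons = 84430 / 96500 = 0.8749 mol
2Cl⁻ → Cl₂ + 2e⁻, so n(Cl₂) = 0.8749 / 2 = 0.4375 mol
V = 0.4375 × 24.0 = 10.50 L
= 10500 cm³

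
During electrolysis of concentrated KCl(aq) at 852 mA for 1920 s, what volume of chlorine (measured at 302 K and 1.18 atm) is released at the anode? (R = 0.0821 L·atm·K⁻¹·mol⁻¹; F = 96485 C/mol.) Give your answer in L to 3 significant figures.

Charge passed = 0.852 × 1920 = 1636 C
n(e⁻) = Q/F = 1636/96485 = 0.01696 mol
2Cl⁻ → Cl₂ + 2e⁻, so n(Cl₂) = 0.01696 / 2 = 0.008480 mol
V = nRT/P = 0.008480 × 0.0821 × 302 / 1.18 = 0.1782 L

0.178 L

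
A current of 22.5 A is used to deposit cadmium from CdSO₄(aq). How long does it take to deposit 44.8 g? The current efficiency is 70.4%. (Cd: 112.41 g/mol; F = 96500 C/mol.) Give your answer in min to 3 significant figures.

n(Cd) = 44.8 / 112.41 = 0.3985 mol
Cd²⁺ + 2e⁻ → Cd, so n(e⁻) = 2 × 0.3985 = 0.7970 mol
Q = 0.7970 × 96500 / 0.704 = 1.092×10^5 C
t = Q / I = 1.092×10^5 / 22.5 = 4853 s = 80.9 min

80.9 min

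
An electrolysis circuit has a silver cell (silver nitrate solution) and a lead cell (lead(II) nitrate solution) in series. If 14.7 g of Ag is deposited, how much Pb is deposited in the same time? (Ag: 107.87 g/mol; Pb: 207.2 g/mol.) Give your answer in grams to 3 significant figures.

n(Ag) = 14.7 / 107.87 = 0.1363 mol
Ag⁺ + e⁻ → Ag, so n(e⁻) = 0.1363 mol
Same current for the same time ⇒ same n(e⁻) = 0.1363 mol in both cells.
Pb²⁺ + 2e⁻ → Pb, so n(Pb) = 0.1363 / 2 = 0.06815 mol
m(Pb) = 0.06815 × 207.2 = 14.1 g

14.1 g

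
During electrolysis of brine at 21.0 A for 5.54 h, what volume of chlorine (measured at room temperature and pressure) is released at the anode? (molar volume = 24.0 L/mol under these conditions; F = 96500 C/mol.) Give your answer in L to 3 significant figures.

Charge passed = 21.0 × 19944 = 4.188×10^5 C
n(e⁻) = Q/F = 4.188×10^5/96500 = 4.340 mol
2Cl⁻ → Cl₂ + 2e⁻, so n(Cl₂) = 4.340 / 2 = 2.170 mol
V = 2.170 × 24.0 = 52.08 L

52.1 L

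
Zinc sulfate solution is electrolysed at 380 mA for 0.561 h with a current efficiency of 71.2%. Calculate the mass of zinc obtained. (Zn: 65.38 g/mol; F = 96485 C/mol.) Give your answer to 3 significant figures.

0.185 g

Q = 0.380 × 2019.6 = 767.4 C
n(e⁻) = 767.4 / 96485 = 0.007954 mol
Zn²⁺ + 2e⁻ → Zn, so theoretical m(Zn) = 0.003977 × 65.38 = 0.2600 g
Actual mass = 71.2% × 0.2600 = 0.185 g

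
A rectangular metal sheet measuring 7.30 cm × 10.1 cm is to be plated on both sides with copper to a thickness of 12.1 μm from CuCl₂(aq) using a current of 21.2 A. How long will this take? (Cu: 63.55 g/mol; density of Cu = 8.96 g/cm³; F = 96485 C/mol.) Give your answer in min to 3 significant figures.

3.82 min

Plated area = 2 × 7.30 × 10.1 = 147.5 cm²
Volume = 147.5 × 12.1×10⁻⁴ cm = 0.1785 cm³
m(Cu) = 0.1785 × 8.96 = 1.599 g
n(Cu) = 1.599 / 63.55 = 0.02516 mol; n(e⁻) = 2 × 0.02516 = 0.05032 mol
Q = 0.05032 × 96485 = 4855 C
t = 4855 / 21.2 = 229.0 s = 3.82 min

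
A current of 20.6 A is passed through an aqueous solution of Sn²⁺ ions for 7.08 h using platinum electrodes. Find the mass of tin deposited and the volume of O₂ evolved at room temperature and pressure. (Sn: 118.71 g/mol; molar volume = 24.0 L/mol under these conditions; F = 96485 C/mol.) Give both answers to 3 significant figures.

323 g Sn; 32.7 L O₂

Q = 20.6 × 25488 = 5.251×10^5 C; n(e⁻) = 5.251×10^5 / 96485 = 5.442 mol
Cathode: Sn²⁺ + 2e⁻ → Sn → n(Sn) = 5.442/2 = 2.721 mol → 323 g
Anode: 2H₂O → O₂ + 4H⁺ + 4e⁻ → n(O₂) = 5.442/4 = 1.361 mol → 32.7 L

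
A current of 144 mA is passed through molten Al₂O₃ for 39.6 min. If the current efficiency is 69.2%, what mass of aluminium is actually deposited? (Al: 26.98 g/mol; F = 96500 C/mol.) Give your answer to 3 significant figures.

Q = 0.144 × 2376 = 342.1 C
n(e⁻) = 342.1 / 96500 = 0.003545 mol
Al³⁺ + 3e⁻ → Al, so theoretical m(Al) = 0.001182 × 26.98 = 0.03189 g
Actual mass = 69.2% × 0.03189 = 0.0221 g

0.0221 g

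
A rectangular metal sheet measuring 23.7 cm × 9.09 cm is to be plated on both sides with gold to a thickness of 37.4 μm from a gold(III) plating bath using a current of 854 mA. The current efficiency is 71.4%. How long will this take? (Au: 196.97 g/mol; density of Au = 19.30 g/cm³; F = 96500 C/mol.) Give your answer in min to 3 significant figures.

Plated area = 2 × 23.7 × 9.09 = 430.9 cm²
Volume = 430.9 × 37.4×10⁻⁴ cm = 1.612 cm³
m(Au) = 1.612 × 19.30 = 31.11 g
n(Au) = 31.11 / 196.97 = 0.1579 mol; n(e⁻) = 3 × 0.1579 = 0.4737 mol
Q = 0.4737 × 96500 / 0.714 = 64020 C
t = 64020 / 0.854 = 74960 s = 1250 min

1250 min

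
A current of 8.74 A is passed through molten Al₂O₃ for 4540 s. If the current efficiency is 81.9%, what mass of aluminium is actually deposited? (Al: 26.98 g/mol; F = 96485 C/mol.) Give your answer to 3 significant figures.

3.03 g

Q = 8.74 × 4540 = 39680 C
n(e⁻) = 39680 / 96485 = 0.4113 mol
Al³⁺ + 3e⁻ → Al, so theoretical m(Al) = 0.1371 × 26.98 = 3.699 g
Actual mass = 81.9% × 3.699 = 3.03 g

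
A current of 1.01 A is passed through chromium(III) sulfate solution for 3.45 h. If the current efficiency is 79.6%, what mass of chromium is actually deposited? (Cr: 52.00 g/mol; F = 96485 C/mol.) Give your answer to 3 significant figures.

1.79 g

Q = 1.01 × 12420 = 12540 C
n(e⁻) = 12540 / 96485 = 0.1300 mol
Cr³⁺ + 3e⁻ → Cr, so theoretical m(Cr) = 0.04333 × 52.00 = 2.253 g
Actual mass = 79.6% × 2.253 = 1.79 g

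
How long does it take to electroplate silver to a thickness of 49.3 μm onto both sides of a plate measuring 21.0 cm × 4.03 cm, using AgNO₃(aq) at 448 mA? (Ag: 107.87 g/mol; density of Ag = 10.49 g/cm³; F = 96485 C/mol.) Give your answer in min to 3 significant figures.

291 min

Plated area = 2 × 21.0 × 4.03 = 169.3 cm²
Volume = 169.3 × 49.3×10⁻⁴ cm = 0.8346 cm³
m(Ag) = 0.8346 × 10.49 = 8.755 g
n(Ag) = 8.755 / 107.87 = 0.08116 mol; n(e⁻) = 0.08116 mol
Q = 0.08116 × 96485 = 7831 C
t = 7831 / 0.448 = 17480 s = 291 min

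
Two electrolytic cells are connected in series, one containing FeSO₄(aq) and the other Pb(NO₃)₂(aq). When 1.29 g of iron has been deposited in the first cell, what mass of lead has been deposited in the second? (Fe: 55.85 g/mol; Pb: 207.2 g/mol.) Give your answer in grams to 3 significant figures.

n(Fe) = 1.29 / 55.85 = 0.02310 mol
Fe²⁺ + 2e⁻ → Fe, so n(e⁻) = 2 × 0.02310 = 0.04620 mol
In series, the same 0.04620 mol of electrons flows through the second cell.
Pb²⁺ + 2e⁻ → Pb, so n(Pb) = 0.04620 / 2 = 0.02310 mol
m(Pb) = 0.02310 × 207.2 = 4.79 g

4.79 g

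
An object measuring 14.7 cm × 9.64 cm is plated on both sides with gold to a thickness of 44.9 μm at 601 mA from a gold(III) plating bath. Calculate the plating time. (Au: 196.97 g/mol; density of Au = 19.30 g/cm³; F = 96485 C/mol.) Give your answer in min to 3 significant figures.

1000 min

Plated area = 2 × 14.7 × 9.64 = 283.4 cm²
Volume = 283.4 × 44.9×10⁻⁴ cm = 1.272 cm³
m(Au) = 1.272 × 19.30 = 24.55 g
n(Au) = 24.55 / 196.97 = 0.1246 mol; n(e⁻) = 3 × 0.1246 = 0.3738 mol
Q = 0.3738 × 96485 = 36070 C
t = 36070 / 0.601 = 60020 s = 1000 min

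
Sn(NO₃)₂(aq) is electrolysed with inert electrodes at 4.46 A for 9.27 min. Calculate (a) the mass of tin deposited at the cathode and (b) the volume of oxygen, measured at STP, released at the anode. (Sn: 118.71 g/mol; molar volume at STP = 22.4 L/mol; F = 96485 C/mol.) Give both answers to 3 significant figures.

1.53 g Sn; 0.144 L O₂

Q = 4.46 × 556.2 = 2481 C; n(e⁻) = 2481 / 96485 = 0.02571 mol
Cathode: Sn²⁺ + 2e⁻ → Sn → n(Sn) = 0.02571/2 = 0.01286 mol → 1.53 g
Anode: 2H₂O → O₂ + 4H⁺ + 4e⁻ → n(O₂) = 0.02571/4 = 0.006428 mol → 0.144 L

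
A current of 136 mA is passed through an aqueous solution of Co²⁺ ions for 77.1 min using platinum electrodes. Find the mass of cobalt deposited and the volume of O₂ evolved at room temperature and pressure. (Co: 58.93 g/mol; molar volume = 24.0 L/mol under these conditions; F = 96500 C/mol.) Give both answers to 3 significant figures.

0.192 g Co; 0.0391 L O₂

Q = 0.136 × 4626 = 629.1 C; n(e⁻) = 629.1 / 96500 = 0.006519 mol
Cathode: Co²⁺ + 2e⁻ → Co → n(Co) = 0.006519/2 = 0.003260 mol → 0.192 g
Anode: 2H₂O → O₂ + 4H⁺ + 4e⁻ → n(O₂) = 0.006519/4 = 0.001630 mol → 0.0391 L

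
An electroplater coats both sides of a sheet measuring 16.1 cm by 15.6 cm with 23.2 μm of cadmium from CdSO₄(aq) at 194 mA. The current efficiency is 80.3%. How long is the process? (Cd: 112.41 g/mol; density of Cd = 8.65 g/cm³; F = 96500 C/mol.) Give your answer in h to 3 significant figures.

Plated area = 2 × 16.1 × 15.6 = 502.3 cm²
Volume = 502.3 × 23.2×10⁻⁴ cm = 1.165 cm³
m(Cd) = 1.165 × 8.65 = 10.08 g
n(Cd) = 10.08 / 112.41 = 0.08967 mol; n(e⁻) = 2 × 0.08967 = 0.1793 mol
Q = 0.1793 × 96500 / 0.803 = 21550 C
t = 21550 / 0.194 = 1.111×10^5 s = 30.9 h

30.9 h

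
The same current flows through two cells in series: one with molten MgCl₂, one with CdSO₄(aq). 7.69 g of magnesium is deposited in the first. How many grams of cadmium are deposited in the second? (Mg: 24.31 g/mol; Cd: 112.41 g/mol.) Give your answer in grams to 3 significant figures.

n(Mg) = 7.69 / 24.31 = 0.3163 mol
Mg²⁺ + 2e⁻ → Mg, so n(e⁻) = 2 × 0.3163 = 0.6326 mol
Since the cells are in series, n(e⁻) in the Cd cell is also 0.6326 mol.
Cd²⁺ + 2e⁻ → Cd, so n(Cd) = 0.6326 / 2 = 0.3163 mol
m(Cd) = 0.3163 × 112.41 = 35.6 g

35.6 g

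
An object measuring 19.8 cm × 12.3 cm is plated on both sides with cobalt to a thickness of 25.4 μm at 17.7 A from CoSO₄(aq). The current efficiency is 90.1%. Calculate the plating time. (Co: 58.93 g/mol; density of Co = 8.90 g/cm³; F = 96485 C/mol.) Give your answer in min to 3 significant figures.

Plated area = 2 × 19.8 × 12.3 = 487.1 cm²
Volume = 487.1 × 25.4×10⁻⁴ cm = 1.237 cm³
m(Co) = 1.237 × 8.90 = 11.01 g
n(Co) = 11.01 / 58.93 = 0.1868 mol; n(e⁻) = 2 × 0.1868 = 0.3736 mol
Q = 0.3736 × 96485 / 0.901 = 40010 C
t = 40010 / 17.7 = 2260 s = 37.7 min

37.7 min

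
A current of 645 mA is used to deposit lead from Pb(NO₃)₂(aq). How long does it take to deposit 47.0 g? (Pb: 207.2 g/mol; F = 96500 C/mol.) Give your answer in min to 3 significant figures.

n(Pb) = 47.0 / 207.2 = 0.2268 mol
Pb²⁺ + 2e⁻ → Pb, so n(e⁻) = 2 × 0.2268 = 0.4536 mol
Q = 0.4536 × 96500 = 43770 C
t = Q / I = 43770 / 0.645 = 67860 s = 1130 min

1130 min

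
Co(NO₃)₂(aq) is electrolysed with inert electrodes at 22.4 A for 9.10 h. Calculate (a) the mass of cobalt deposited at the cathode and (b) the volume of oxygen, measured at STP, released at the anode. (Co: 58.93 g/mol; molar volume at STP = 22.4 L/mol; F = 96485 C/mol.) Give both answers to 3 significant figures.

224 g Co; 42.6 L O₂

Q = 22.4 × 32760 = 7.338×10^5 C; n(e⁻) = 7.338×10^5 / 96485 = 7.605 mol
Cathode: Co²⁺ + 2e⁻ → Co → n(Co) = 7.605/2 = 3.803 mol → 224 g
Anode: 2H₂O → O₂ + 4H⁺ + 4e⁻ → n(O₂) = 7.605/4 = 1.901 mol → 42.6 L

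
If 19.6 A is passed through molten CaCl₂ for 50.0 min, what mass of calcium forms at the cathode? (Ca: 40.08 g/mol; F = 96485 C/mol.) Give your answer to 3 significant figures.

12.2 g

Charge passed = 19.6 × 3000 = 58800 C
Moles of electrons = 58800 / 96485 = 0.6094 mol
Ca²⁺ + 2e⁻ → Ca, so n(Ca) = 0.6094 / 2 = 0.3047 mol
m = 0.3047 × 40.08 = 12.2 g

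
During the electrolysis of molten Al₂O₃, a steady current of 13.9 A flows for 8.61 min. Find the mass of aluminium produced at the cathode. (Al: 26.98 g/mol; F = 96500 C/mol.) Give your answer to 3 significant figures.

0.669 g

Q = 13.9 A × 516.6 s = 7181 C
Moles of electrons = 7181 / 96500 = 0.07441 mol
Al³⁺ + 3e⁻ → Al, so n(Al) = 0.07441 / 3 = 0.02480 mol
m = 0.02480 × 26.98 = 0.669 g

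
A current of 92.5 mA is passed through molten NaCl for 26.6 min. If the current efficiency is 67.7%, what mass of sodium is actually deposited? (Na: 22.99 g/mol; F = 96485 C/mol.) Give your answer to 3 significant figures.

Q = 0.0925 × 1596 = 147.6 C
n(e⁻) = 147.6 / 96485 = 0.001530 mol
Na⁺ + e⁻ → Na, so theoretical m(Na) = 0.001530 × 22.99 = 0.03517 g
Actual mass = 67.7% × 0.03517 = 0.0238 g

0.0238 g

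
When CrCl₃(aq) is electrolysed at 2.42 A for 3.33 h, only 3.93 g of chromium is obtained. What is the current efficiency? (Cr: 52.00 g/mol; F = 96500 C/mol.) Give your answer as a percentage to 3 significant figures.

Q = 2.42 × 11988 = 29010 C
n(e⁻) = 29010 / 96500 = 0.3006 mol
Cr³⁺ + 3e⁻ → Cr, so theoretical n(Cr) = 0.1002 mol → 5.210 g
Efficiency = 3.93 / 5.210 = 0.7543 = 75.4%

75.4%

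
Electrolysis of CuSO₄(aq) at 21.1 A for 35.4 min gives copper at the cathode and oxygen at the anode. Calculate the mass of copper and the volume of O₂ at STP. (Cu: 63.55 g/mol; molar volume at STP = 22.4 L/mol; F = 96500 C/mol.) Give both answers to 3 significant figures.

Q = 21.1 × 2124 = 44820 C; n(e⁻) = 44820 / 96500 = 0.4645 mol
Cathode: Cu²⁺ + 2e⁻ → Cu → n(Cu) = 0.4645/2 = 0.2323 mol → 14.8 g
Anode: 2H₂O → O₂ + 4H⁺ + 4e⁻ → n(O₂) = 0.4645/4 = 0.1161 mol → 2.60 L

14.8 g Cu; 2.60 L O₂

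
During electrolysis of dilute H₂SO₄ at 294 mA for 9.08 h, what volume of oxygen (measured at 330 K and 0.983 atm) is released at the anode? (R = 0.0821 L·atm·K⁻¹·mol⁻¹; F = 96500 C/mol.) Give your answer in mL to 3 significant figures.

Q = 0.294 A × 32688 s = 9610 C
n(e⁻) = 9610 / 96500 = 0.09959 mol
2H₂O → O₂ + 4H⁺ + 4e⁻, so n(O₂) = 0.09959 / 4 = 0.02490 mol
V = nRT/P = 0.02490 × 0.0821 × 330 / 0.983 = 0.6863 L
= 686 mL

686 mL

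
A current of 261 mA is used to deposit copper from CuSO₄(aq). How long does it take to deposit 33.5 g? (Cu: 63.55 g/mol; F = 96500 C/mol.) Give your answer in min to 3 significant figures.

6500 min

n(Cu) = 33.5 / 63.55 = 0.5271 mol
Cu²⁺ + 2e⁻ → Cu, so n(e⁻) = 2 × 0.5271 = 1.054 mol
Q = 1.054 × 96500 = 1.017×10^5 C
t = Q / I = 1.017×10^5 / 0.261 = 3.897×10^5 s = 6500 min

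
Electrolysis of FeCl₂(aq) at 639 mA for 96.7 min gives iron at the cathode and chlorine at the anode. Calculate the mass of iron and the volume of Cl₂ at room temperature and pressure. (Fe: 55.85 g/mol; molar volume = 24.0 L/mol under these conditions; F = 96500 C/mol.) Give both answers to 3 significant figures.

Q = 0.639 × 5802 = 3707 C; n(e⁻) = 3707 / 96500 = 0.03841 mol
Cathode: Fe²⁺ + 2e⁻ → Fe → n(Fe) = 0.03841/2 = 0.01921 mol → 1.07 g
Anode: 2Cl⁻ → Cl₂ + 2e⁻ → n(Cl₂) = 0.03841/2 = 0.01921 mol → 0.461 L

1.07 g Fe; 0.461 L Cl₂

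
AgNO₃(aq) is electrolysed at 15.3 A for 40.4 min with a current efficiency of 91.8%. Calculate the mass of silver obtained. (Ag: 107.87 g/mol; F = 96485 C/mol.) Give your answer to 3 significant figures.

38.1 g

Q = 15.3 × 2424 = 37090 C
n(e⁻) = 37090 / 96485 = 0.3844 mol
Ag⁺ + e⁻ → Ag, so theoretical m(Ag) = 0.3844 × 107.87 = 41.47 g
Actual mass = 91.8% × 41.47 = 38.1 g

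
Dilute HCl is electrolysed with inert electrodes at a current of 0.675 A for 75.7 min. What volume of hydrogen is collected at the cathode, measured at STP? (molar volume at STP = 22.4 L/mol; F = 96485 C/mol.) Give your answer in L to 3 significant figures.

0.356 L

Q = It = 0.675 × 4542 = 3066 C
n(e⁻) = 3066 / 96485 = 0.03178 mol
2H⁺ + 2e⁻ → H₂, so n(H₂) = 0.03178 / 2 = 0.01589 mol
V = 0.01589 × 22.4 = 0.3559 L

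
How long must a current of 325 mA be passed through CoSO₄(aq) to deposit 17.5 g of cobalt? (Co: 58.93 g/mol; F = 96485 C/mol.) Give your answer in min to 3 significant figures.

n(Co) = 17.5 / 58.93 = 0.2970 mol
Co²⁺ + 2e⁻ → Co, so n(e⁻) = 2 × 0.2970 = 0.5940 mol
Q = 0.5940 × 96485 = 57310 C
t = Q / I = 57310 / 0.325 = 1.763×10^5 s = 2940 min

2940 min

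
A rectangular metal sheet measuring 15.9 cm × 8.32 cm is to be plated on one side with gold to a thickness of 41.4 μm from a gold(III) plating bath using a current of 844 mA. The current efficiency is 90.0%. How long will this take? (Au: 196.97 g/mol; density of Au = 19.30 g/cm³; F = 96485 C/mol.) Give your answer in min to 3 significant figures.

341 min

Plated area = 15.9 × 8.32 = 132.3 cm²
Volume = 132.3 × 41.4×10⁻⁴ cm = 0.5477 cm³
m(Au) = 0.5477 × 19.30 = 10.57 g
n(Au) = 10.57 / 196.97 = 0.05366 mol; n(e⁻) = 3 × 0.05366 = 0.1610 mol
Q = 0.1610 × 96485 / 0.900 = 17260 C
t = 17260 / 0.844 = 20450 s = 341 min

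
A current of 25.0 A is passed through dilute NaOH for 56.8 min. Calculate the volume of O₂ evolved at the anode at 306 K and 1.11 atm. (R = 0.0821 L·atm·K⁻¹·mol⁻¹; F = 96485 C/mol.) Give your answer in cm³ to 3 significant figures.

Q = It = 25.0 × 3408 = 85200 C
Moles of electrons = 85200 / 96485 = 0.8830 mol
2H₂O → O₂ + 4H⁺ + 4e⁻, so n(O₂) = 0.8830 / 4 = 0.2208 mol
V = nRT/P = 0.2208 × 0.0821 × 306 / 1.11 = 4.997 L
= 5000 cm³

5000 cm³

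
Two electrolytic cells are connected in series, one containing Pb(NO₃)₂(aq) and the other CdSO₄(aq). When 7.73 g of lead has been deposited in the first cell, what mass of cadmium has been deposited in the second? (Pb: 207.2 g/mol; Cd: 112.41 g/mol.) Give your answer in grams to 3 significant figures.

4.19 g

n(Pb) = 7.73 / 207.2 = 0.03731 mol
Pb²⁺ + 2e⁻ → Pb, so n(e⁻) = 2 × 0.03731 = 0.07462 mol
The cells are in series, so the same charge (and hence the same n(e⁻) = 0.07462 mol) passes through both.
Cd²⁺ + 2e⁻ → Cd, so n(Cd) = 0.07462 / 2 = 0.03731 mol
m(Cd) = 0.03731 × 112.41 = 4.19 g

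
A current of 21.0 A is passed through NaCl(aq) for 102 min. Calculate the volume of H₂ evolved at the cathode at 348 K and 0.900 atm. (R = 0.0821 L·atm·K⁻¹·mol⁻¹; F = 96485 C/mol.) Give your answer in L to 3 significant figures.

21.1 L

Q = It = 21.0 × 6120 = 1.285×10^5 C
Moles of electrons = 1.285×10^5 / 96485 = 1.332 mol
2H⁺ + 2e⁻ → H₂, so n(H₂) = 1.332 / 2 = 0.6660 mol
V = nRT/P = 0.6660 × 0.0821 × 348 / 0.900 = 21.14 L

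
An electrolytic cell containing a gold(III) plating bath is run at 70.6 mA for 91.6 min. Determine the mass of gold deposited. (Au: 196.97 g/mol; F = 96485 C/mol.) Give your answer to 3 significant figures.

Q = It = 0.0706 × 5496 = 388.0 C
n(e⁻) = Q/F = 388.0/96485 = 0.004021 mol
Au³⁺ + 3e⁻ → Au, so n(Au) = 0.004021 / 3 = 0.001340 mol
m = 0.001340 × 196.97 = 0.264 g

0.264 g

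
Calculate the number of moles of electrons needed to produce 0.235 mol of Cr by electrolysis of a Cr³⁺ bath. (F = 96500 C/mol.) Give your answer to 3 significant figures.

0.705 mol

Cr³⁺ + 3e⁻ → Cr, so n(e⁻) = 3 × 0.235 = 0.7050 mol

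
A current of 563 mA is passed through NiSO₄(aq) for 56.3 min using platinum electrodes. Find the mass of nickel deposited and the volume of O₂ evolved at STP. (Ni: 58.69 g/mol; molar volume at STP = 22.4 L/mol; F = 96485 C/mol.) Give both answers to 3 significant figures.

0.578 g Ni; 0.110 L O₂

Q = 0.563 × 3378 = 1902 C; n(e⁻) = 1902 / 96485 = 0.01971 mol
Cathode: Ni²⁺ + 2e⁻ → Ni → n(Ni) = 0.01971/2 = 0.009855 mol → 0.578 g
Anode: 2H₂O → O₂ + 4H⁺ + 4e⁻ → n(O₂) = 0.01971/4 = 0.004928 mol → 0.110 L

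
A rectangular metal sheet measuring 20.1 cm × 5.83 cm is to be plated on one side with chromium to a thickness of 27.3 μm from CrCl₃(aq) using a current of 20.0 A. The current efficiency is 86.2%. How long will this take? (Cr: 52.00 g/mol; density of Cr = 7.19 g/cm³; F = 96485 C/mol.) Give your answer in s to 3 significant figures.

743 s

Plated area = 20.1 × 5.83 = 117.2 cm²
Volume = 117.2 × 27.3×10⁻⁴ cm = 0.3200 cm³
m(Cr) = 0.3200 × 7.19 = 2.301 g
n(Cr) = 2.301 / 52.00 = 0.04425 mol; n(e⁻) = 3 × 0.04425 = 0.1328 mol
Q = 0.1328 × 96485 / 0.862 = 14860 C
t = 14860 / 20.0 = 743.0 s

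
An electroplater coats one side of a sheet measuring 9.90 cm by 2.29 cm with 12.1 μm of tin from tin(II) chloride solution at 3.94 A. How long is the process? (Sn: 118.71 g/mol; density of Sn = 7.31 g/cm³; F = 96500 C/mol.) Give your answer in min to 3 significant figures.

1.38 min

Plated area = 9.90 × 2.29 = 22.67 cm²
Volume = 22.67 × 12.1×10⁻⁴ cm = 0.02743 cm³
m(Sn) = 0.02743 × 7.31 = 0.2005 g
n(Sn) = 0.2005 / 118.71 = 0.001689 mol; n(e⁻) = 2 × 0.001689 = 0.003378 mol
Q = 0.003378 × 96500 = 326.0 C
t = 326.0 / 3.94 = 82.74 s = 1.38 min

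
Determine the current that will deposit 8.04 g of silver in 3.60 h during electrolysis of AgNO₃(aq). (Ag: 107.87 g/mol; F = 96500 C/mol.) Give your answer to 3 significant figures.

n(Ag) = 8.04 / 107.87 = 0.07453 mol
Ag⁺ + e⁻ → Ag, so n(e⁻) = 0.07453 mol
Q = 0.07453 × 96500 = 7192 C
I = Q / t = 7192 / 12960 s = 0.555 A

0.555 A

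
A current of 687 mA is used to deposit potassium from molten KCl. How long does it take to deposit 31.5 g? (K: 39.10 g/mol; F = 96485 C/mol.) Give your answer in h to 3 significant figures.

n(K) = 31.5 / 39.10 = 0.8056 mol
K⁺ + e⁻ → K, so n(e⁻) = 0.8056 mol
Q = 0.8056 × 96485 = 77730 C
t = Q / I = 77730 / 0.687 = 1.131×10^5 s = 31.4 h

31.4 h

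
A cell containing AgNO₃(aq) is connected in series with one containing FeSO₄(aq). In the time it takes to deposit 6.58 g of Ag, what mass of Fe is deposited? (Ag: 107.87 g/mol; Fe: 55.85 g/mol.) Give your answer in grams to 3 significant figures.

1.70 g

n(Ag) = 6.58 / 107.87 = 0.06100 mol
Ag⁺ + e⁻ → Ag, so n(e⁻) = 0.06100 mol
In series, the same 0.06100 mol of electrons flows through the second cell.
Fe²⁺ + 2e⁻ → Fe, so n(Fe) = 0.06100 / 2 = 0.03050 mol
m(Fe) = 0.03050 × 55.85 = 1.70 g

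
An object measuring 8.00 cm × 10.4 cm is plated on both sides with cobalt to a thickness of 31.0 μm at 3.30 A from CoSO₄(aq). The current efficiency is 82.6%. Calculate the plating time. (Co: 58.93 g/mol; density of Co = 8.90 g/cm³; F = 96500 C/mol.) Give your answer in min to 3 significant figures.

91.9 min

Plated area = 2 × 8.00 × 10.4 = 166.4 cm²
Volume = 166.4 × 31.0×10⁻⁴ cm = 0.5158 cm³
m(Co) = 0.5158 × 8.90 = 4.591 g
n(Co) = 4.591 / 58.93 = 0.07791 mol; n(e⁻) = 2 × 0.07791 = 0.1558 mol
Q = 0.1558 × 96500 / 0.826 = 18200 C
t = 18200 / 3.30 = 5515 s = 91.9 min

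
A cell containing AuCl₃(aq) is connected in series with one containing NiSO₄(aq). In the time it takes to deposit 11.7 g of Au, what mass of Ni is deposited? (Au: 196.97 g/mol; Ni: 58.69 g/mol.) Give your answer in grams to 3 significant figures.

n(Au) = 11.7 / 196.97 = 0.05940 mol
Au³⁺ + 3e⁻ → Au, so n(e⁻) = 3 × 0.05940 = 0.1782 mol
The cells are in series, so the same charge (and hence the same n(e⁻) = 0.1782 mol) passes through both.
Ni²⁺ + 2e⁻ → Ni, so n(Ni) = 0.1782 / 2 = 0.08910 mol
m(Ni) = 0.08910 × 58.69 = 5.23 g

5.23 g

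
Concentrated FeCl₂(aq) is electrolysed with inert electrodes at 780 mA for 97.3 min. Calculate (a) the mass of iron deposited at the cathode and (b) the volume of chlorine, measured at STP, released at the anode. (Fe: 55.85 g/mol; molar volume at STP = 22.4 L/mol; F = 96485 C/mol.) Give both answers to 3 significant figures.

1.32 g Fe; 0.529 L Cl₂

Q = 0.780 × 5838 = 4554 C; n(e⁻) = 4554 / 96485 = 0.04720 mol
Cathode: Fe²⁺ + 2e⁻ → Fe → n(Fe) = 0.04720/2 = 0.02360 mol → 1.32 g
Anode: 2Cl⁻ → Cl₂ + 2e⁻ → n(Cl₂) = 0.04720/2 = 0.02360 mol → 0.529 L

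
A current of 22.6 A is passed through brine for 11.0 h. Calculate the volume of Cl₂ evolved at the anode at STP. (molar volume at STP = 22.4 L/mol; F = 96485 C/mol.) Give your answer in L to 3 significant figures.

104 L

Charge passed = 22.6 × 39600 = 8.950×10^5 C
Moles of electrons = 8.950×10^5 / 96485 = 9.276 mol
2Cl⁻ → Cl₂ + 2e⁻, so n(Cl₂) = 9.276 / 2 = 4.638 mol
V = 4.638 × 22.4 = 103.9 L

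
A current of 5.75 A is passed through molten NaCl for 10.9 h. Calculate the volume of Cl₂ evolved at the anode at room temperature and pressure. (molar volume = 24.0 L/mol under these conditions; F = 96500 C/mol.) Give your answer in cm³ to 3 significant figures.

Charge passed = 5.75 × 39240 = 2.256×10^5 C
n(e⁻) = Q/F = 2.256×10^5/96500 = 2.338 mol
2Cl⁻ → Cl₂ + 2e⁻, so n(Cl₂) = 2.338 / 2 = 1.169 mol
V = 1.169 × 24.0 = 28.06 L
= 28100 cm³

28100 cm³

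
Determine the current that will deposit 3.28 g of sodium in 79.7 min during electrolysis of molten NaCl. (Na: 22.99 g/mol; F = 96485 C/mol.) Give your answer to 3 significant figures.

n(Na) = 3.28 / 22.99 = 0.1427 mol
Na⁺ + e⁻ → Na, so n(e⁻) = 0.1427 mol
Q = 0.1427 × 96485 = 13770 C
I = Q / t = 13770 / 4782 s = 2.88 A

2.88 A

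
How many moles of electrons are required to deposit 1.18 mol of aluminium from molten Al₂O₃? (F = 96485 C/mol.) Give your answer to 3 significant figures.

3.54 mol

Al³⁺ + 3e⁻ → Al, so n(e⁻) = 3 × 1.18 = 3.540 mol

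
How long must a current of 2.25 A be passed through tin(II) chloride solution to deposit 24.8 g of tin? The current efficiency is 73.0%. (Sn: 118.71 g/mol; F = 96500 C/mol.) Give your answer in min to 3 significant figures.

n(Sn) = 24.8 / 118.71 = 0.2089 mol
Sn²⁺ + 2e⁻ → Sn, so n(e⁻) = 2 × 0.2089 = 0.4178 mol
Q = 0.4178 × 96500 / 0.730 = 55230 C
t = Q / I = 55230 / 2.25 = 24550 s = 409 min

409 min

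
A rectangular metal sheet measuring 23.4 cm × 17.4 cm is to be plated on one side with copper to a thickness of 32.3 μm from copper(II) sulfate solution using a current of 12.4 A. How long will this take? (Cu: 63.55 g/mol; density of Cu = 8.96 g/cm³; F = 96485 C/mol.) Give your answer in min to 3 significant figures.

Plated area = 23.4 × 17.4 = 407.2 cm²
Volume = 407.2 × 32.3×10⁻⁴ cm = 1.315 cm³
m(Cu) = 1.315 × 8.96 = 11.78 g
n(Cu) = 11.78 / 63.55 = 0.1854 mol; n(e⁻) = 2 × 0.1854 = 0.3708 mol
Q = 0.3708 × 96485 = 35780 C
t = 35780 / 12.4 = 2885 s = 48.1 min

48.1 min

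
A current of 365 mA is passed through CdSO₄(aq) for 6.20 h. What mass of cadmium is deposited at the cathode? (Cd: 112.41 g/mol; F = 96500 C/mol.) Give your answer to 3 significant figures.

4.74 g

Q = 0.365 A × 22320 s = 8147 C
Moles of electrons = 8147 / 96500 = 0.08442 mol
Cd²⁺ + 2e⁻ → Cd, so n(Cd) = 0.08442 / 2 = 0.04221 mol
m = 0.04221 × 112.41 = 4.74 g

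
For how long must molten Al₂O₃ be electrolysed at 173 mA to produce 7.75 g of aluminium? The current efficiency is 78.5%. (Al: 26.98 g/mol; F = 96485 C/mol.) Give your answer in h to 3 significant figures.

170 h

n(Al) = 7.75 / 26.98 = 0.2872 mol
Al³⁺ + 3e⁻ → Al, so n(e⁻) = 3 × 0.2872 = 0.8616 mol
Q = 0.8616 × 96485 / 0.785 = 1.059×10^5 C
t = Q / I = 1.059×10^5 / 0.173 = 6.121×10^5 s = 170 h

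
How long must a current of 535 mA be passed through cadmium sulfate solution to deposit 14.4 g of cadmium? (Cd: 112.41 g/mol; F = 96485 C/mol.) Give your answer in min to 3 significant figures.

n(Cd) = 14.4 / 112.41 = 0.1281 mol
Cd²⁺ + 2e⁻ → Cd, so n(e⁻) = 2 × 0.1281 = 0.2562 mol
Q = 0.2562 × 96485 = 24720 C
t = Q / I = 24720 / 0.535 = 46210 s = 770 min

770 min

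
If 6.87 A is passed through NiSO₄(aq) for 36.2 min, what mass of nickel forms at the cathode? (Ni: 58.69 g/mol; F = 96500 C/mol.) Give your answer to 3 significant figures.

4.54 g

Q = 6.87 A × 2172 s = 14920 C
n(e⁻) = Q/F = 14920/96500 = 0.1546 mol
Ni²⁺ + 2e⁻ → Ni, so n(Ni) = 0.1546 / 2 = 0.07730 mol
m = 0.07730 × 58.69 = 4.54 g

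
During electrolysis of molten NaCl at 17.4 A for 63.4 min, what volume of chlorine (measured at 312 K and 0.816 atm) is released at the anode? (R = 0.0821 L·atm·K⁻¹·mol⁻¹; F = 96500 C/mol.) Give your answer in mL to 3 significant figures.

10800 mL

Q = It = 17.4 × 3804 = 66190 C
n(e⁻) = 66190 / 96500 = 0.6859 mol
2Cl⁻ → Cl₂ + 2e⁻, so n(Cl₂) = 0.6859 / 2 = 0.3430 mol
V = nRT/P = 0.3430 × 0.0821 × 312 / 0.816 = 10.77 L
= 10800 mL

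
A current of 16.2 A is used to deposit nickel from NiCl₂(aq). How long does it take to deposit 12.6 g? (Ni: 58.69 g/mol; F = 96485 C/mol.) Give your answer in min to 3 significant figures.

n(Ni) = 12.6 / 58.69 = 0.2147 mol
Ni²⁺ + 2e⁻ → Ni, so n(e⁻) = 2 × 0.2147 = 0.4294 mol
Q = 0.4294 × 96485 = 41430 C
t = Q / I = 41430 / 16.2 = 2557 s = 42.6 min

42.6 min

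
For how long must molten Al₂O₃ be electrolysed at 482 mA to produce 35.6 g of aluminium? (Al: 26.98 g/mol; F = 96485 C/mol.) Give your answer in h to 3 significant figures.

n(Al) = 35.6 / 26.98 = 1.319 mol
Al³⁺ + 3e⁻ → Al, so n(e⁻) = 3 × 1.319 = 3.957 mol
Q = 3.957 × 96485 = 3.818×10^5 C
t = Q / I = 3.818×10^5 / 0.482 = 7.921×10^5 s = 220 h

220 h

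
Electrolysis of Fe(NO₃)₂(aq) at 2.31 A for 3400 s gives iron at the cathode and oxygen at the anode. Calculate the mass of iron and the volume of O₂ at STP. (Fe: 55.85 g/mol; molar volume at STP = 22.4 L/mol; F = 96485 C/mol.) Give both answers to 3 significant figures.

2.27 g Fe; 0.456 L O₂

Q = 2.31 × 3400 = 7854 C; n(e⁻) = 7854 / 96485 = 0.08140 mol
Cathode: Fe²⁺ + 2e⁻ → Fe → n(Fe) = 0.08140/2 = 0.04070 mol → 2.27 g
Anode: 2H₂O → O₂ + 4H⁺ + 4e⁻ → n(O₂) = 0.08140/4 = 0.02035 mol → 0.456 L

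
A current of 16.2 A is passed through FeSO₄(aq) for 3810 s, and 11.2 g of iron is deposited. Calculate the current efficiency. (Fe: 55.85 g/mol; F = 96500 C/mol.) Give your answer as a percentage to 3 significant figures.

62.7%

Q = 16.2 × 3810 = 61720 C
n(e⁻) = 61720 / 96500 = 0.6396 mol
Fe²⁺ + 2e⁻ → Fe, so theoretical n(Fe) = 0.3198 mol → 17.86 g
Efficiency = 11.2 / 17.86 = 0.6271 = 62.7%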